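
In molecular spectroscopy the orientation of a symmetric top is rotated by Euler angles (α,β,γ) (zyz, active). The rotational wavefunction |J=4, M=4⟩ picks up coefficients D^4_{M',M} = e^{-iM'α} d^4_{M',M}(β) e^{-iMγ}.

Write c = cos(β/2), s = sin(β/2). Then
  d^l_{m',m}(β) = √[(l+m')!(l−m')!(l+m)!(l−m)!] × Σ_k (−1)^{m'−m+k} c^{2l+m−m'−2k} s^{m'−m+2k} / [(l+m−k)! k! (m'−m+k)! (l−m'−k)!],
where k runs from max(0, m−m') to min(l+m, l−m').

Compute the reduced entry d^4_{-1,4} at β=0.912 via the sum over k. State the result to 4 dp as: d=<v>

d^4_{-1,4}(β=0.9120) via the finite sum:
Half-angle: c=0.897821, s=0.440360. N=√(6·120·40320·1)=5387.986637
k: max(0,(4)−(-1))=5 … min(4+(4),4−(-1))=5
  k=5: (−1)^0·5387.9866/(720)·0.8978^3·0.4404^5 = +0.089682
d^4_{-1,4}(0.9120) = +0.089682

d=0.0897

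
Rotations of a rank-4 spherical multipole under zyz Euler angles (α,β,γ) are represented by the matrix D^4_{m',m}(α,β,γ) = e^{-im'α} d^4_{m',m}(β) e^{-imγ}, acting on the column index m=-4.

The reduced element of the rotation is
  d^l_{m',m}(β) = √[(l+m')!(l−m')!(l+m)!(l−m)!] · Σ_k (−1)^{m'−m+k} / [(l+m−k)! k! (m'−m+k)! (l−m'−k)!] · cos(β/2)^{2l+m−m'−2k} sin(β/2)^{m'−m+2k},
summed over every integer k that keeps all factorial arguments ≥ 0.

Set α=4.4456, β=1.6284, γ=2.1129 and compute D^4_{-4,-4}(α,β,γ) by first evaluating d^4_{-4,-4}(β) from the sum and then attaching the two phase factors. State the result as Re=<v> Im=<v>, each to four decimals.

Split into d^4_{-4,-4}(β=1.6284) × two z-phases.
With c≡cos(β/2)=0.686450 and s≡sin(β/2)=0.727177, N=[1·40320·1·40320]^{1/2}=40320.000000
k∈{0} keeps every argument non-negative
  k=0: (−1)^0·40320.0000/(40320)·0.6865^8·0.7272^0 = +0.049303
d^4_{-4,-4}(1.6284) = +0.049303
D = (+0.482617-0.875831i)·(+0.049303)·(-0.562675+0.826678i) = +0.022308+0.043967i

Re=0.0223 Im=0.0440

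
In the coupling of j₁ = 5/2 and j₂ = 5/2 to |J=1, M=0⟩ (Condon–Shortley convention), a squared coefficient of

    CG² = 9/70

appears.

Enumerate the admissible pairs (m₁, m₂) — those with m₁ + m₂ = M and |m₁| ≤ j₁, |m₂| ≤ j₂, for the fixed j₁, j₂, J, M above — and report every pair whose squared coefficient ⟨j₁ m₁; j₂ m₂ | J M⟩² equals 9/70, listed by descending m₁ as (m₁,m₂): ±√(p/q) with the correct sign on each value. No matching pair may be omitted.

Admissible pairs with m₁+m₂ = M = 0: (-5/2,5/2), (-3/2,3/2), (-1/2,1/2), (1/2,-1/2), (3/2,-3/2), (5/2,-5/2)
  (m₁,m₂)=(5/2,-5/2): CG² = 5/14, CG = +√(5/14)
  (m₁,m₂)=(3/2,-3/2): CG² = 9/70, CG = −√(9/70)   ← matches the target
  (m₁,m₂)=(1/2,-1/2): CG² = 1/70, CG = +√(1/70)
  (m₁,m₂)=(-1/2,1/2): CG² = 1/70, CG = +√(1/70)
  (m₁,m₂)=(-3/2,3/2): CG² = 9/70, CG = −√(9/70)   ← matches the target
  (m₁,m₂)=(-5/2,5/2): CG² = 5/14, CG = +√(5/14)
Pairs with CG² = 9/70: (3/2,-3/2): −√(9/70); (-3/2,3/2): −√(9/70)

(3/2,-3/2): −√(9/70); (-3/2,3/2): −√(9/70)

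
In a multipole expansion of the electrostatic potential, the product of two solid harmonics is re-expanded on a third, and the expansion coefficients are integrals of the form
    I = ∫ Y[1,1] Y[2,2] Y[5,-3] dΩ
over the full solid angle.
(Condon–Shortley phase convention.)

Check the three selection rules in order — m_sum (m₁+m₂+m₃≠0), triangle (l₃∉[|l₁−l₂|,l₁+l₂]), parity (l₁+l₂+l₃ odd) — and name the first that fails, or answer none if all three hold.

triangle

Σmᵢ = 0  ✓
l₃∈[|l₁−l₂|,l₁+l₂]=[1,3] required, l₃=5 fails  ✗
Σlᵢ = 8 ⇒ even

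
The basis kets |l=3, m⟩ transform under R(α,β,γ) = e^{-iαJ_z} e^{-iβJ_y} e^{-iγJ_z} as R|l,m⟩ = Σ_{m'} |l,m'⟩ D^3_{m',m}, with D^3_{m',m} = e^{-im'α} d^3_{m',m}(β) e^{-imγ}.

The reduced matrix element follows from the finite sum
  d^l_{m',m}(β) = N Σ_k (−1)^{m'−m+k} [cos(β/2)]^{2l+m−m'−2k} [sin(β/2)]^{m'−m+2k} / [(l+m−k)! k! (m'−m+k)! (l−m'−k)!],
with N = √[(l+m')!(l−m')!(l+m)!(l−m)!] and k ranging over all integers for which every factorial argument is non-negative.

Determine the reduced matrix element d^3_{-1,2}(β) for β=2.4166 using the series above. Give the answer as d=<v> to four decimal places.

d=-0.5709

d^3_{-1,2}(β=2.4166) via the finite sum:
Half-angle: c=0.354609, s=0.935015. N=√(2·24·120·1)=75.894664
k∈{3,4} keeps every argument non-negative
  k=3: (−1)^0·75.8947/(12)·0.3546^3·0.9350^3 = +0.230534
  k=4: (−1)^1·75.8947/(24)·0.3546^1·0.9350^5 = -0.801387
d^3_{-1,2}(2.4166) = +0.230534 -0.801387 = -0.570852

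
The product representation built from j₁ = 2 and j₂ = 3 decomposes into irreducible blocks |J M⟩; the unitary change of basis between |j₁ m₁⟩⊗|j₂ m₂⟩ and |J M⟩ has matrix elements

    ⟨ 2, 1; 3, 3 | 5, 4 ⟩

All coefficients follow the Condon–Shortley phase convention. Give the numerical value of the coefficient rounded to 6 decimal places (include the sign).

+0.632456  (= +√(2/5))

triangle: 0!·4!·6!/11! = 17280/39916800
(j±m)!: 3!·1!·6!·0!·9!·1! = 1567641600
prefactor² = (2J+1)·Δ·N² = 7464960
  k=0: +1/(0!·0!·1!·6!·3!·0!) = 1/4320
Σ = 1/4320  ⇒  CG² = 7464960·(1/4320)² = 2/5
CG = +√(2/5) = +0.632456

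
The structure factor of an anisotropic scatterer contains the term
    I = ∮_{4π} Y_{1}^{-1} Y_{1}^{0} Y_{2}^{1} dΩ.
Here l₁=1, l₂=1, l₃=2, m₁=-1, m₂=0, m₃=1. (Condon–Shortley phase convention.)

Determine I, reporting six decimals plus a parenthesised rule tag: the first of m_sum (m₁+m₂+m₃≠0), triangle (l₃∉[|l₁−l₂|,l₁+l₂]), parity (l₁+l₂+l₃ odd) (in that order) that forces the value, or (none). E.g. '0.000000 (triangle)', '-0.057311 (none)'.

-0.218510 (none)

Checks pass: Σm=0; 4 even; l₃=2∈[0,2].
(2·1+1)(2·1+1)(2·2+1) = 45
Δ: 0! 2! 2! / 5! → 1/30
sum: t=0:+1/1 = 1/1
3j²(1 1 2; 0 0 0) = Δ·Π!·Σ² = 2/15  (sign +1)
sum: t=0:+1/2 = 1/2
3j²(1 1 2; -1 0 1) = Δ·Π!·Σ² = 1/10  (sign -1)
combine: 4πI² = 45·2/15·1/10 = 3/5
take √, sign -1: I = -0.21850969
No selection rule forces the value: the integral is nonzero (none).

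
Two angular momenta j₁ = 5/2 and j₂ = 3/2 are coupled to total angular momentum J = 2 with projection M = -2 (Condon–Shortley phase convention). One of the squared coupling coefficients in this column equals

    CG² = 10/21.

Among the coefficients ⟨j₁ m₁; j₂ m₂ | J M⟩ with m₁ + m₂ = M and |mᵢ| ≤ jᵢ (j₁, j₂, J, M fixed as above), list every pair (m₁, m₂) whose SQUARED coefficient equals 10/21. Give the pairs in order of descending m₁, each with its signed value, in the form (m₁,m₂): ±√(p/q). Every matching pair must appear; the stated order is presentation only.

(-5/2,1/2): +√(10/21)

Admissible pairs with m₁+m₂ = M = -2: (-5/2,1/2), (-3/2,-1/2), (-1/2,-3/2)
  (m₁,m₂)=(-1/2,-3/2): CG² = 1/7, CG = +√(1/7)
  (m₁,m₂)=(-3/2,-1/2): CG² = 8/21, CG = −√(8/21)
  (m₁,m₂)=(-5/2,1/2): CG² = 10/21, CG = +√(10/21)   ← matches the target
Pairs with CG² = 10/21: (-5/2,1/2): +√(10/21)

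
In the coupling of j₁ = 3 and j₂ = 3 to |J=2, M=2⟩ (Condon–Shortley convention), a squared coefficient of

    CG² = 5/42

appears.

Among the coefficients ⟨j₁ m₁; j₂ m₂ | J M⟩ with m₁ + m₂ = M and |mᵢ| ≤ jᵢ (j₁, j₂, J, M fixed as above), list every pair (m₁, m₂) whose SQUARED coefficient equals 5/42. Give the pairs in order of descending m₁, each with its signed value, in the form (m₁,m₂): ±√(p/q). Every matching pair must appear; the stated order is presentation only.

(3,-1): +√(5/42); (-1,3): +√(5/42)

Admissible pairs with m₁+m₂ = M = 2: (-1,3), (0,2), (1,1), (2,0), (3,-1)
  (m₁,m₂)=(3,-1): CG² = 5/42, CG = +√(5/42)   ← matches the target
  (m₁,m₂)=(2,0): CG² = 5/21, CG = −√(5/21)
  (m₁,m₂)=(1,1): CG² = 2/7, CG = +√(2/7)
  (m₁,m₂)=(0,2): CG² = 5/21, CG = −√(5/21)
  (m₁,m₂)=(-1,3): CG² = 5/42, CG = +√(5/42)   ← matches the target
Pairs with CG² = 5/42: (3,-1): +√(5/42); (-1,3): +√(5/42)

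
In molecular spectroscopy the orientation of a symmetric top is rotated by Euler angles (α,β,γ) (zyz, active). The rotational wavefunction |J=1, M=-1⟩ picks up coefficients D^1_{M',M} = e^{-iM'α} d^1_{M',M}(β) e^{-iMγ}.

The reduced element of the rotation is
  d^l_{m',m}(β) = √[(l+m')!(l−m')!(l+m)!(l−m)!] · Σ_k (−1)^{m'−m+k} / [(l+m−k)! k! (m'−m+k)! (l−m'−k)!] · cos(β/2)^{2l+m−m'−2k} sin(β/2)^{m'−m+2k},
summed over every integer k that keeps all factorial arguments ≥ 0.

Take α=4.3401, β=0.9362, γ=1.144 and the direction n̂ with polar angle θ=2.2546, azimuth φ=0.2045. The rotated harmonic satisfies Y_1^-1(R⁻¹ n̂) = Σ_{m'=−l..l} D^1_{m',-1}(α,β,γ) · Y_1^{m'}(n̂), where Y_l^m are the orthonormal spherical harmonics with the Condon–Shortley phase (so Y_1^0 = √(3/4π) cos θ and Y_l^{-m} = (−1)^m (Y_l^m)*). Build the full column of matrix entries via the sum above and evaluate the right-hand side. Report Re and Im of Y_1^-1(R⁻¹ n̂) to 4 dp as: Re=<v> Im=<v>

Need the full column D^1_{m',-1} for m'=−1..1 at α=4.3401, β=0.9362, γ=1.1440.
cos(β/2)=0.892427, sin(β/2)=0.451191
d^1_{-1,-1}: single k=0 term ⇒ +0.796426;  D = +0.555398-0.570813i
d^1_{0,-1}: single k=0 term ⇒ -0.569441;  D = -0.235724-0.518360i
d^1_{1,-1}: single k=0 term ⇒ +0.203574;  D = -0.203271+0.011091i
Y_1^{m'}(θ=2.2546,φ=0.2045) and Σ D·Y over m':
  (+0.5554-0.5708i)·(+0.2622-0.0544i)  (-0.2357-0.5184i)·(-0.3087+0.0000i)  (-0.2033+0.0111i)·(-0.2622-0.0544i)
Y_1^-1(R⁻¹ n̂) = +0.241271-0.011745i

Re=0.2413 Im=-0.0117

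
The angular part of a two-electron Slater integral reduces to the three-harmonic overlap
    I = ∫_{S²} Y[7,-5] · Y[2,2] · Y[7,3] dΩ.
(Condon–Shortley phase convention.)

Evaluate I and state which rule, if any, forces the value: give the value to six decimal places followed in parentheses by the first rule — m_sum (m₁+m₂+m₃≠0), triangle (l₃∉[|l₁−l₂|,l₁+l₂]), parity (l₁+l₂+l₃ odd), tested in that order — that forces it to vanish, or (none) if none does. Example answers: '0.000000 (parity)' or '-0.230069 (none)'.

m-sum 0 ✓  L=16 even ✓  5≤7≤9 ✓
Π(2lᵢ+1) = 15×5×15 = 1125
triangle coeff Δ(7,2,7) = 1/185640
Σ_t [0,2]: t=0:+1/2419200 t=1:−1/518400 t=2:+1/2419200 = -1/907200
(3j)²=56/3315 [(7 2 7; 0 0 0)], sign=+1
Σ_t [2,2]: t=2:+1/29030400 = 1/29030400
(3j)²=99/7735 [(7 2 7; -5 2 3)], sign=+1
⇒ 4πI² = 11880/48841
I = (+1)√(11880/48841/(4π)) = 0.13912687
No selection rule forces the value: the integral is nonzero (none).

0.139127 (none)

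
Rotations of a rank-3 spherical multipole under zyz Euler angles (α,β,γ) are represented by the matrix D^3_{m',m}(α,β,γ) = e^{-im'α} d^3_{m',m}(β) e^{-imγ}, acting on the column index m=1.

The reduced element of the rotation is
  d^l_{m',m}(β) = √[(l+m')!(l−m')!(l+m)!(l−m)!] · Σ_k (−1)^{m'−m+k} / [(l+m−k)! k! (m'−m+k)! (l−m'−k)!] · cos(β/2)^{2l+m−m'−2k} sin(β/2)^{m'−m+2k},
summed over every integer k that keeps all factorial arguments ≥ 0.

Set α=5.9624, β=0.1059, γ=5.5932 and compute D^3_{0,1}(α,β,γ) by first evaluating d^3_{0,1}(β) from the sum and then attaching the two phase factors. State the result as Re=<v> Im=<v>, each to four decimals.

Re=0.1392 Im=0.1149

D^3_{0,1}(5.9624,0.1059,5.5932) = e^{-i·0·5.9624}·d^3_{0,1}(0.1059)·e^{-i·1·5.5932}. Compute d first:
c=cos(0.105900/2)=0.998598, s=sin(0.105900/2)=0.052925; N=√[6·6·24·2]=41.569219
The bounds max(0,m−m')=1 and min(l+m,l−m')=3 give 3 terms
  k=1: (−1)^0·41.5692/(12)·0.9986^5·0.0529^1 = +0.182057
  k=2: (−1)^1·41.5692/(4)·0.9986^3·0.0529^3 = -0.001534
  k=3: (−1)^2·41.5692/(12)·0.9986^1·0.0529^5 = +0.000001
d^3_{0,1}(0.1059) = +0.182057 -0.001534 +0.000001 = +0.180525
Attach z-rotation phases: D = e^{-i(0)(5.9624)}·(+0.180525)·e^{-i(1)(5.5932)} = +0.139231+0.114909i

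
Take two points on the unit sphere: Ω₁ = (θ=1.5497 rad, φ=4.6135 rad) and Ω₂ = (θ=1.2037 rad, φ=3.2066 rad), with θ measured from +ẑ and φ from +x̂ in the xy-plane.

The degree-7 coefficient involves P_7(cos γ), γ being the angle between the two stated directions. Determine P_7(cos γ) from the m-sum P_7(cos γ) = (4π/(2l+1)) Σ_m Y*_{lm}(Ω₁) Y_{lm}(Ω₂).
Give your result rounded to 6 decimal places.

Expand P_7 via completeness: Σ_{m} conj(Y_{7,m}) at Ω₁ times Y_{7,m} at Ω₂ —
  m=-7: (0.318653, 0.384346) × (-0.277194, 0.135631) = (-0.140458, -0.063319)  (running Σ = (-0.140458, -0.063319))
  m=-6: (-0.032678, 0.022038) × (0.410652, -0.168822) = (-0.009699, 0.014567)  (running Σ = (-0.150157, -0.048752))
  m=-5: (0.172924, 0.320757) × (-0.166164, 0.055995) = (-0.046695, -0.043615)  (running Σ = (-0.196852, -0.092368))
  m=-4: (-0.042735, 0.017845) × (-0.256045, 0.068122) = (0.009726, -0.007480)  (running Σ = (-0.187125, -0.099848))
  m=-3: (0.096013, 0.314087) × (0.276143, -0.054547) = (0.043646, 0.081496)  (running Σ = (-0.143479, -0.018352))
  m=-2: (-0.048362, 0.009692) × (0.155383, -0.020317) = (-0.007318, 0.002488)  (running Σ = (-0.150797, -0.015864))
  m=-1: (0.031146, 0.313928) × (-0.303012, 0.019726) = (-0.015630, -0.094510)  (running Σ = (-0.166427, -0.110373))
  m=0: (-0.050214, -0.000000) × (-0.122676, 0.000000) = (0.006160, 0.000000)  (running Σ = (-0.160267, -0.110373))
  m=1: (-0.031146, 0.313928) × (0.303012, 0.019726) = (-0.015630, 0.094510)  (running Σ = (-0.175897, -0.015864))
  m=2: (-0.048362, -0.009692) × (0.155383, 0.020317) = (-0.007318, -0.002488)  (running Σ = (-0.183215, -0.018352))
  m=3: (-0.096013, 0.314087) × (-0.276143, -0.054547) = (0.043646, -0.081496)  (running Σ = (-0.139569, -0.099848))
  m=4: (-0.042735, -0.017845) × (-0.256045, -0.068122) = (0.009726, 0.007480)  (running Σ = (-0.129843, -0.092368))
  m=5: (-0.172924, 0.320757) × (0.166164, 0.055995) = (-0.046695, 0.043615)  (running Σ = (-0.176537, -0.048752))
  m=6: (-0.032678, -0.022038) × (0.410652, 0.168822) = (-0.009699, -0.014567)  (running Σ = (-0.186236, -0.063319))
  m=7: (-0.318653, 0.384346) × (0.277194, 0.135631) = (-0.140458, 0.063319)  (running Σ = (-0.326694, 0.000000))
Total Σ_m = (-0.326694, 0.000000). Multiply by 0.837758: (-0.273691, 0.000000). P_7(cos γ) = -0.273691

-0.273691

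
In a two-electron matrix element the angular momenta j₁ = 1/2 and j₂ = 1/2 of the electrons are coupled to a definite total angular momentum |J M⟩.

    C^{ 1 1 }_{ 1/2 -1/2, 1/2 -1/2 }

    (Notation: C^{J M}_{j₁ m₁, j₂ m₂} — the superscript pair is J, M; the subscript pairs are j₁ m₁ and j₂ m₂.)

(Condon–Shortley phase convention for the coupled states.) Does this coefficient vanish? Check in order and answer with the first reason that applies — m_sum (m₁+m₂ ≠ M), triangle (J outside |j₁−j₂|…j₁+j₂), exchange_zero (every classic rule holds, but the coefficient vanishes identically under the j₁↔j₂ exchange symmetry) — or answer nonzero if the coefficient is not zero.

m-sum: m₁+m₂ = -1/2+(-1/2) = -1, M = 1  ✗ ⇒ coefficient is 0

m_sum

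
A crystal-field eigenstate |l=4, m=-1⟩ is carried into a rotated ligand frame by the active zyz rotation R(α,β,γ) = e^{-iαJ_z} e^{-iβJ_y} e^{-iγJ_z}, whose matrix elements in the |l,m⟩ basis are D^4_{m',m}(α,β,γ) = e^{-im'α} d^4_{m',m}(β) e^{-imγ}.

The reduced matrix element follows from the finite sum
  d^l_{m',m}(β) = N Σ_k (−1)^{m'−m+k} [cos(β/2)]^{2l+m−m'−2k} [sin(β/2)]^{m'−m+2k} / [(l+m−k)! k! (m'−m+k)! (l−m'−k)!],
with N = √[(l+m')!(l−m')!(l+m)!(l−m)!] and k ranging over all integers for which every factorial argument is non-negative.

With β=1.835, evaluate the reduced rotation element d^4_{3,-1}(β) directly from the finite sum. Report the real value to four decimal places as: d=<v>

d=-0.0173

d^4_{3,-1}(β=1.8350) via the finite sum:
c=cos(1.835000/2)=0.607807, s=sin(1.835000/2)=0.794085; N=√[5040·1·6·120]=1904.940944
k: max(0,(-1)−(3))=0 … min(4+(-1),4−(3))=1
  k=0: (−1)^4·1904.9409/(144)·0.6078^4·0.7941^4 = +0.717876
  k=1: (−1)^5·1904.9409/(240)·0.6078^2·0.7941^6 = -0.735195
d^4_{3,-1}(1.8350) = +0.717876 -0.735195 = -0.017319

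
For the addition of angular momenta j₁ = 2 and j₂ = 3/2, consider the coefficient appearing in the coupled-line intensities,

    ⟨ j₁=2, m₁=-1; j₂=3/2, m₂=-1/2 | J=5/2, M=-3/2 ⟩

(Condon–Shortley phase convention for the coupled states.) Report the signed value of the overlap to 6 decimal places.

j₁+j₂−J=1  J+j₁−j₂=3  J−j₁+j₂=2  j₁+j₂+J+1=7
(j₁±m₁, j₂±m₂, J±M) = (1,3,1,2,1,4)
P² = 144/35
sum k=0..1:
  [0] +1/6 = 1/6
  [1] −1/4 = -1/4
S = -1/12
C² = P²·S² = 1/35 ; C = -0.169031

-0.169031  (= −√(1/35))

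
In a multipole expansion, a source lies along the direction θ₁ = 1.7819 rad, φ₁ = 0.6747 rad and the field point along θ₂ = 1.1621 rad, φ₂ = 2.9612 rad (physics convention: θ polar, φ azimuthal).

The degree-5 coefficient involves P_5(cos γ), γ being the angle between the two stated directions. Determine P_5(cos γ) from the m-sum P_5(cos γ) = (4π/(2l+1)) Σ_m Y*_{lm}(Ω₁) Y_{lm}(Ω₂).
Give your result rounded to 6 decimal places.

0.316156

Addition theorem: P_5(cos γ) = (4π/11) Σ_m Y*_{lm}(Ω₁) Y_{lm}(Ω₂), m = −5…5:
  [-5]  conj(Y_{5,-5})(Ω₁) = -0.40375 - 0.09535j ; Y_{5,-5}(Ω₂) = -0.18726 - 0.23693j ; Δ = 0.05301 + 0.11351j
  [-4]  conj(Y_{5,-4})(Ω₁) = 0.25402 - 0.12045j ; Y_{5,-4}(Ω₂) = 0.31051 + 0.27320j ; Δ = 0.11178 + 0.03200j
  [-3]  conj(Y_{5,-3})(Ω₁) = 0.08567 - 0.17586j ; Y_{5,-3}(Ω₂) = -0.09656 - 0.05803j ; Δ = -0.01848 + 0.01201j
  [-2]  conj(Y_{5,-2})(Ω₁) = 0.06474 + 0.28761j ; Y_{5,-2}(Ω₂) = -0.27921 - 0.10535j ; Δ = 0.01222 - 0.08712j
  [-1]  conj(Y_{5,-1})(Ω₁) = 0.10413 + 0.08330j ; Y_{5,-1}(Ω₂) = 0.19872 + 0.03624j ; Δ = 0.01767 + 0.02033j
  [+0]  conj(Y_{5,0})(Ω₁) = -0.29524 + 0.00000j ; Y_{5,0}(Ω₂) = 0.25636 + 0.00000j ; Δ = -0.07569 + 0.00000j
  [+1]  conj(Y_{5,1})(Ω₁) = -0.10413 + 0.08330j ; Y_{5,1}(Ω₂) = -0.19872 + 0.03624j ; Δ = 0.01767 - 0.02033j
  [+2]  conj(Y_{5,2})(Ω₁) = 0.06474 - 0.28761j ; Y_{5,2}(Ω₂) = -0.27921 + 0.10535j ; Δ = 0.01222 + 0.08712j
  [+3]  conj(Y_{5,3})(Ω₁) = -0.08567 - 0.17586j ; Y_{5,3}(Ω₂) = 0.09656 - 0.05803j ; Δ = -0.01848 - 0.01201j
  [+4]  conj(Y_{5,4})(Ω₁) = 0.25402 + 0.12045j ; Y_{5,4}(Ω₂) = 0.31051 - 0.27320j ; Δ = 0.11178 - 0.03200j
  [+5]  conj(Y_{5,5})(Ω₁) = 0.40375 - 0.09535j ; Y_{5,5}(Ω₂) = 0.18726 - 0.23693j ; Δ = 0.05301 - 0.11351j
Accumulated sum 0.27675 - 0.00000j; after 4π/(2l+1) scaling, 0.31616 - 0.00000j ⇒ P_5 = 0.316156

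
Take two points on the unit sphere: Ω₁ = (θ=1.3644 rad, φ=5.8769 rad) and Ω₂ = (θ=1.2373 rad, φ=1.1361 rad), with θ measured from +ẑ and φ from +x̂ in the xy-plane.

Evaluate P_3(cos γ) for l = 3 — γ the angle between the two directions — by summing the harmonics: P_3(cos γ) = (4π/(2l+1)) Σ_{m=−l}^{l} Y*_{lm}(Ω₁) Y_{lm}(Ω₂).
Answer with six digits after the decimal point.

-0.138002

Expand P_3 via completeness: Σ_{m} conj(Y_{3,m}) at Ω₁ times Y_{3,m} at Ω₂ —
  [-3]  conj(Y_{3,-3})(Ω₁) = +0.134861-0.367238i ; Y_{3,-3}(Ω₂) = -0.339546+0.092770i ; Δ = -0.011723+0.137205i
  [-2]  conj(Y_{3,-2})(Ω₁) = +0.137969-0.145679i ; Y_{3,-2}(Ω₂) = -0.192746-0.228185i ; Δ = -0.059835-0.003404i
  [-1]  conj(Y_{3,-1})(Ω₁) = -0.229554+0.098759i ; Y_{3,-1}(Ω₂) = -0.059700+0.128575i ; Δ = +0.001006-0.035411i
  [+0]  conj(Y_{3,0})(Ω₁) = -0.213370-0.000000i ; Y_{3,0}(Ω₂) = -0.301025+0.000000i ; Δ = +0.064230+0.000000i
  [+1]  conj(Y_{3,1})(Ω₁) = +0.229554+0.098759i ; Y_{3,1}(Ω₂) = +0.059700+0.128575i ; Δ = +0.001006+0.035411i
  [+2]  conj(Y_{3,2})(Ω₁) = +0.137969+0.145679i ; Y_{3,2}(Ω₂) = -0.192746+0.228185i ; Δ = -0.059835+0.003404i
  [+3]  conj(Y_{3,3})(Ω₁) = -0.134861-0.367238i ; Y_{3,3}(Ω₂) = +0.339546+0.092770i ; Δ = -0.011723-0.137205i
Total Σ_m = -0.076873+0.000000i. Multiply by 1.795196: -0.138002+0.000000i. P_3(cos γ) = -0.138002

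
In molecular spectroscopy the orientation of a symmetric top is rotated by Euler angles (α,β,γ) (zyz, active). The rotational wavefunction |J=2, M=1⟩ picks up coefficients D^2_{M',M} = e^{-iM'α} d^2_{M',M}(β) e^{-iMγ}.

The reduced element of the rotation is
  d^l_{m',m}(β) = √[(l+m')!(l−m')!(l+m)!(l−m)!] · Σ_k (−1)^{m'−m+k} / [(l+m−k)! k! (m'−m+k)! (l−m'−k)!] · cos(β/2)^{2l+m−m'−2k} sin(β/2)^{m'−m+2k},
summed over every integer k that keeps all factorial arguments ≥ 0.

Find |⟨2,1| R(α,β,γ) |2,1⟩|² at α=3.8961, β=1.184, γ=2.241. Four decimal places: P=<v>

D^2_{1,1}(3.8961,1.1840,2.2410) = e^{-i·1·3.8961}·d^2_{1,1}(1.1840)·e^{-i·1·2.2410}. Compute d first:
c=cos(1.184000/2)=0.829826, s=sin(1.184000/2)=0.558022; N=√[6·1·6·1]=6.000000
The bounds max(0,m−m')=0 and min(l+m,l−m')=1 give 2 terms
  k=0: (−1)^0·6.0000/(6)·0.8298^4·0.5580^0 = +0.474186
  k=1: (−1)^1·6.0000/(2)·0.8298^2·0.5580^2 = -0.643277
d^2_{1,1}(1.1840) = +0.474186 -0.643277 = -0.169091
|D^2_{1,1}|² = |d^2_{1,1}(β)|² = (-0.169091)² = 0.028592 (the z-rotation phases have unit modulus)

P=0.0286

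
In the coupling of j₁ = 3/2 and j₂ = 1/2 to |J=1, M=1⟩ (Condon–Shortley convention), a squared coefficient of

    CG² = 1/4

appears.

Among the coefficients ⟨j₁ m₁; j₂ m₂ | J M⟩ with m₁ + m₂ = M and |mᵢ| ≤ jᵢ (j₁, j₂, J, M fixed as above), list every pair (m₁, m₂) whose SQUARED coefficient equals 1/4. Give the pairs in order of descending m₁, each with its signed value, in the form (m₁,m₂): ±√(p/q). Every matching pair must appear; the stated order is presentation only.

(1/2,1/2): −√(1/4)

Admissible pairs with m₁+m₂ = M = 1: (1/2,1/2), (3/2,-1/2)
  (m₁,m₂)=(3/2,-1/2): CG² = 3/4, CG = +√(3/4)
  (m₁,m₂)=(1/2,1/2): CG² = 1/4, CG = −√(1/4)   ← matches the target
Pairs with CG² = 1/4: (1/2,1/2): −√(1/4)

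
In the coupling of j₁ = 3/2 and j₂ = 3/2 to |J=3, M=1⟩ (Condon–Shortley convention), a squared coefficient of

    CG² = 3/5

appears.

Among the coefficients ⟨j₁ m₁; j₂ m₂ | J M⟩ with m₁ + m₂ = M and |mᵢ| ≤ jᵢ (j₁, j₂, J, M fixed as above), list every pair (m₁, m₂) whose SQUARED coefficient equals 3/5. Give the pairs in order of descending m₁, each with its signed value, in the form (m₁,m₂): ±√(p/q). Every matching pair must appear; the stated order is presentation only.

(1/2,1/2): +√(3/5)

Admissible pairs with m₁+m₂ = M = 1: (-1/2,3/2), (1/2,1/2), (3/2,-1/2)
  (m₁,m₂)=(3/2,-1/2): CG² = 1/5, CG = +√(1/5)
  (m₁,m₂)=(1/2,1/2): CG² = 3/5, CG = +√(3/5)   ← matches the target
  (m₁,m₂)=(-1/2,3/2): CG² = 1/5, CG = +√(1/5)
Pairs with CG² = 3/5: (1/2,1/2): +√(3/5)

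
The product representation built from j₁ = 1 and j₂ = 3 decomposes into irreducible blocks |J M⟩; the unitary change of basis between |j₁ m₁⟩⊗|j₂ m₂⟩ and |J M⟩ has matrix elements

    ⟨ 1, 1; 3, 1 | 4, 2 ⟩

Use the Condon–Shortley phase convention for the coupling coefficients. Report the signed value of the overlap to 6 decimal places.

+√(15/28) = +0.731925

j₁+j₂−J=0  J+j₁−j₂=2  J−j₁+j₂=6  j₁+j₂+J+1=9
(j₁±m₁, j₂±m₂, J±M) = (2,0,4,2,6,2)
P² = 34560/7
sum k=0..0:
  [0] +1/96 = 1/96
S = 1/96
C² = P²·S² = 15/28 ; C = +0.731925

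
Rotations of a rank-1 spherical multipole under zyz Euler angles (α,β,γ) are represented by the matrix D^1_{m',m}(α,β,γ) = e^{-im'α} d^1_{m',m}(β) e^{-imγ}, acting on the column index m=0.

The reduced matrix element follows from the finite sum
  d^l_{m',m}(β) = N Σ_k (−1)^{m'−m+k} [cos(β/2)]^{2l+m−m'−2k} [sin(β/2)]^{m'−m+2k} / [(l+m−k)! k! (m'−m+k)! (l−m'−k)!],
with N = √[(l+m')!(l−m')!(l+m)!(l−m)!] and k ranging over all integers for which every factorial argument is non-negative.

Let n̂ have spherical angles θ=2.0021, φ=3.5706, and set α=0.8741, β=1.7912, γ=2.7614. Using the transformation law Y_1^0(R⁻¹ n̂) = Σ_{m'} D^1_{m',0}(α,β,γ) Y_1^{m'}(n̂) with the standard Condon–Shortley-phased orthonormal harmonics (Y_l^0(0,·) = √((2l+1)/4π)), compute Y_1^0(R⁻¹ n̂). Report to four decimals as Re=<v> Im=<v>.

Re=-0.3463 Im=0.0000

Need the full column D^1_{m',0} for m'=−1..1 at α=0.8741, β=1.7912, γ=2.7614.
cos(β/2)=0.625051, sin(β/2)=0.780584
d^1_{-1,0}: single k=1 term ⇒ +0.690001;  D = +0.442765+0.529208i
d^1_{0,0}: k∈[0..1] ⇒ +0.390688 -0.609312 = -0.218624;  D = -0.218624+0.000000i
d^1_{1,0}: single k=0 term ⇒ -0.690001;  D = -0.442765+0.529208i
Y_1^{m'}(θ=2.0021,φ=3.5706) and Σ D·Y over m':
  (+0.4428+0.5292i)·(-0.2854+0.1306i)  (-0.2186+0.0000i)·(-0.2043+0.0000i)  (-0.4428+0.5292i)·(+0.2854+0.1306i)
Y_1^0(R⁻¹ n̂) = -0.346265+0.000000i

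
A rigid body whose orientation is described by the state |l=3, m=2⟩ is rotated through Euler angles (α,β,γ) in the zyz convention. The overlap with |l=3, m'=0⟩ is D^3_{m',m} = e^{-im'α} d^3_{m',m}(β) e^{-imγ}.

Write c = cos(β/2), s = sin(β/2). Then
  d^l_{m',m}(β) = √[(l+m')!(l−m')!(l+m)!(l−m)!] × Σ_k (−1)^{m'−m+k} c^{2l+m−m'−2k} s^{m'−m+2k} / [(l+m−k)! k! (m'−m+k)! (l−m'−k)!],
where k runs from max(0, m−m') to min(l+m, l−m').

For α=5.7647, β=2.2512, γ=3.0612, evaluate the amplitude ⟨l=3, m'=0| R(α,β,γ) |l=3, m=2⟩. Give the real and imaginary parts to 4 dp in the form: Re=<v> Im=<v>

First d^3_{0,2}(β=2.2512), then the phase factors e^{-i(0)α} and e^{-i(2)γ}:
With c≡cos(β/2)=0.430635 and s≡sin(β/2)=0.902526, N=[6·6·120·1]^{1/2}=65.726707
Admissible k: 2..3 (factorial args all ≥0)
  k=2: (−1)^0·65.7267/(12)·0.4306^4·0.9025^2 = +0.153433
  k=3: (−1)^1·65.7267/(12)·0.4306^2·0.9025^4 = -0.673936
d^3_{0,2}(2.2512) = +0.153433 -0.673936 = -0.520503
D = (+1.000000+0.000000i)·(-0.520503)·(+0.987102+0.160093i) = -0.513790-0.083329i

Re=-0.5138 Im=-0.0833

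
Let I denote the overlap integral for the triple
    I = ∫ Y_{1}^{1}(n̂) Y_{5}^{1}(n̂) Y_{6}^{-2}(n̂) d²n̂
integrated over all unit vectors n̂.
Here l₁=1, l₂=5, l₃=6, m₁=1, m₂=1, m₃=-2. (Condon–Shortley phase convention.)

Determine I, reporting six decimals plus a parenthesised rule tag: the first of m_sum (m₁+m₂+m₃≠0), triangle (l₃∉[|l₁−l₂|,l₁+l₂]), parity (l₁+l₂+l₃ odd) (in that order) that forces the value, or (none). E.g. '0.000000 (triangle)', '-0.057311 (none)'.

0.216205 (none)

Rules hold: Σm=0, L=12 even, 4≤6≤6.
N = 3·11·13 = 429
Δ = 0!·2!·10!/13! = 1/858
Racah Σ t=0..0: t=0:+1/14400 = 1/14400
⇒ 3j(1 5 6; 0 0 0)² = 6/143, sgn +1
Racah Σ t=0..0: t=0:+1/34560 = 1/34560
⇒ 3j(1 5 6; 1 1 -2)² = 14/429, sgn +1
4πI² = N·(3j₀)²·(3jₘ)² = 84/143
I = +1·√(0.587413/4π) = 0.21620548
No selection rule forces the value: the integral is nonzero (none).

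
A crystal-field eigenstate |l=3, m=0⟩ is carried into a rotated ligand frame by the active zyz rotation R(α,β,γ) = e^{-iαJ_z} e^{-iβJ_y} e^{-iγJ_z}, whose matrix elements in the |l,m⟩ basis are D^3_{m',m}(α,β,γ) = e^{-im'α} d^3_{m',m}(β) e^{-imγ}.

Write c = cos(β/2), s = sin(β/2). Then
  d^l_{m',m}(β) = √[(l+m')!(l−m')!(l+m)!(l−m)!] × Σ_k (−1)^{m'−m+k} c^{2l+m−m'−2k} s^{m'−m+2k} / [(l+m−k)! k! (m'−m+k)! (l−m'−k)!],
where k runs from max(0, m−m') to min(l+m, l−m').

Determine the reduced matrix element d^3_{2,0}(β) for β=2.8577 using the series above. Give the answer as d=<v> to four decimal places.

d=-0.1031

d^3_{2,0}(β=2.8577) via the finite sum:
Half-angle: c=0.141470, s=0.989943. N=√(120·1·6·6)=65.726707
The bounds max(0,m−m')=0 and min(l+m,l−m')=1 give 2 terms
  k=0: (−1)^2·65.7267/(12)·0.1415^4·0.9899^2 = +0.002150
  k=1: (−1)^3·65.7267/(12)·0.1415^2·0.9899^4 = -0.105276
d^3_{2,0}(2.8577) = +0.002150 -0.105276 = -0.103126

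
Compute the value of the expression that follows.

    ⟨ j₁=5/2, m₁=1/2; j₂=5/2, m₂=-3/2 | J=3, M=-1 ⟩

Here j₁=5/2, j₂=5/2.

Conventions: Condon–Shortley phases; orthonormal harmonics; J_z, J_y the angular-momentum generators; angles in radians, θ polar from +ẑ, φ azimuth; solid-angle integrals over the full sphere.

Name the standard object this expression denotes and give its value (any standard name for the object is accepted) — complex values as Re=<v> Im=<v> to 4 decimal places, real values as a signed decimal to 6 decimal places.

Clebsch–Gordan coefficient, +√(1/30) ≈ +0.182574

This is a Clebsch–Gordan (vector-coupling) coefficient.
√[7·2!3!3!/9! · 3!2!1!4!2!4!] = √(96/5)
  +(−1)^0/∏(0,2,2,1,1,2)! = 1/8  (running 1/8)
  +(−1)^1/∏(1,1,1,0,2,3)! = -1/12  (running 1/24)
⟨..|..⟩ = √(96/5)·(1/24) = +0.182574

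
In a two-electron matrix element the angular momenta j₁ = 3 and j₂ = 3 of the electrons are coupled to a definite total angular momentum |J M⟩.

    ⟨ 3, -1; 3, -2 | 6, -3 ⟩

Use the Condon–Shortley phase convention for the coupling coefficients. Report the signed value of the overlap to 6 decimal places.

+0.639602

√[13·0!6!6!/13! · 2!4!1!5!3!9!] = √(149299200/11)
  +(−1)^0/∏(0,0,4,1,2,5)! = 1/5760  (running 1/5760)
⟨..|..⟩ = √(149299200/11)·(1/5760) = +0.639602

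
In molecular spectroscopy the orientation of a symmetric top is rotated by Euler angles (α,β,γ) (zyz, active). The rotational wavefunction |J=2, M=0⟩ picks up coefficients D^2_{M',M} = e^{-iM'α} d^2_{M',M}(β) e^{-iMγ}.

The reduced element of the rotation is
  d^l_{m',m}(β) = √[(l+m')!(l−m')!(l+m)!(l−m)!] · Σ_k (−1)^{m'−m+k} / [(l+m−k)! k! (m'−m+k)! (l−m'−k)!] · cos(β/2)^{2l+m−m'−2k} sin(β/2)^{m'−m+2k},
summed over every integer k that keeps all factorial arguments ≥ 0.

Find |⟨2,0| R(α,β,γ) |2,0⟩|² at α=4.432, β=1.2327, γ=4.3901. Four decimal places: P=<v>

Split into d^2_{0,0}(β=1.2327) × two z-phases.
Half-angle: c=0.815994, s=0.578061. N=√(2·2·2·2)=4.000000
The bounds max(0,m−m')=0 and min(l+m,l−m')=2 give 3 terms
  k=0: (−1)^0·4.0000/(4)·0.8160^4·0.5781^0 = +0.443351
  k=1: (−1)^1·4.0000/(1)·0.8160^2·0.5781^2 = -0.889981
  k=2: (−1)^2·4.0000/(4)·0.8160^0·0.5781^4 = +0.111659
d^2_{0,0}(1.2327) = +0.443351 -0.889981 +0.111659 = -0.334971
|D^2_{0,0}|² = |d^2_{0,0}(β)|² = (-0.334971)² = 0.112205 (the z-rotation phases have unit modulus)

P=0.1122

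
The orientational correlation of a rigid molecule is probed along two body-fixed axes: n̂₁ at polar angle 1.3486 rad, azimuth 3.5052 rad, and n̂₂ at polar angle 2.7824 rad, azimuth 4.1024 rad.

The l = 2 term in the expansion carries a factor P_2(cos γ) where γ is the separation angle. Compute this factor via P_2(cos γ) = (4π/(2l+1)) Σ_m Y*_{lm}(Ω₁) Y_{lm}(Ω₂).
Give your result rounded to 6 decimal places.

-0.491055

Addition theorem: P_2(cos γ) = (4π/5) Σ_m Y*_{lm}(Ω₁) Y_{lm}(Ω₂), m = −2…2:
  m=-2: (+0.274544+0.244321i) × (-0.016403-0.044823i) = +0.006448-0.016314i  (running Σ = +0.006448-0.016314i)
  m=-1: (-0.155206-0.059060i) × (+0.145640-0.208384i) = -0.034911+0.023741i  (running Σ = -0.028464+0.007427i)
  m=0: (-0.269442-0.000000i) × (+0.513869+0.000000i) = -0.138458-0.000000i  (running Σ = -0.166921+0.007427i)
  m=1: (+0.155206-0.059060i) × (-0.145640-0.208384i) = -0.034911-0.023741i  (running Σ = -0.201833-0.016314i)
  m=2: (+0.274544-0.244321i) × (-0.016403+0.044823i) = +0.006448+0.016314i  (running Σ = -0.195385+0.000000i)
Σ over m = -0.195385+0.000000i; ×(4π/5) → -0.491055+0.000000i. Real part: -0.491055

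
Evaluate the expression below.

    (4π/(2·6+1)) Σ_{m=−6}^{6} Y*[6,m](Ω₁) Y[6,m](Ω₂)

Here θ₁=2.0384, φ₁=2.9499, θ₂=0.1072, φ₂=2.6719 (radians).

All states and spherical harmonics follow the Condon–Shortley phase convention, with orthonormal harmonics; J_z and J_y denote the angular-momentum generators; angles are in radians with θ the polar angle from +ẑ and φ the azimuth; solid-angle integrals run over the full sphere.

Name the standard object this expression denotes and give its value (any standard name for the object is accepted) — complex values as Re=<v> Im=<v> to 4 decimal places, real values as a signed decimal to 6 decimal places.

Legendre polynomial (addition theorem), +0.232888

This sum is the spherical-harmonic addition theorem: it equals the Legendre polynomial P_l(cos γ) of the angle γ between the two directions.
Addition theorem: P_6(cos γ) = (4π/13) Σ_m Y*_{lm}(Ω₁) Y_{lm}(Ω₂), m = −6…6:
  m=-6: (0.099802, -0.223101) × (-0.000001, 0.000000) = (-0.000000, 0.000000)  (running Σ = (-0.000000, 0.000000))
  m=-5: (0.245729, -0.349843) × (0.000016, -0.000017) = (-0.000002, -0.000010)  (running Σ = (-0.000002, -0.000010))
  m=-4: (0.201462, -0.194093) × (-0.000140, 0.000440) = (0.000057, 0.000116)  (running Σ = (0.000055, 0.000106))
  m=-3: (-0.134082, 0.086906) × (-0.001006, -0.006165) = (0.000671, 0.000739)  (running Σ = (0.000726, 0.000845))
  m=-2: (-0.311660, 0.125706) × (0.034014, 0.046514) = (-0.016448, -0.010221)  (running Σ = (-0.015722, -0.009375))
  m=-1: (0.043449, -0.008432) × (-0.296704, -0.150601) = (-0.014161, -0.004042)  (running Σ = (-0.029883, -0.013417))
  m=0: (0.334855, -0.000000) × (0.897975, 0.000000) = (0.300691, 0.000000)  (running Σ = (0.270808, -0.013417))
  m=1: (-0.043449, -0.008432) × (0.296704, -0.150601) = (-0.014161, 0.004042)  (running Σ = (0.256646, -0.009375))
  m=2: (-0.311660, -0.125706) × (0.034014, -0.046514) = (-0.016448, 0.010221)  (running Σ = (0.240198, 0.000845))
  m=3: (0.134082, 0.086906) × (0.001006, -0.006165) = (0.000671, -0.000739)  (running Σ = (0.240869, 0.000106))
  m=4: (0.201462, 0.194093) × (-0.000140, -0.000440) = (0.000057, -0.000116)  (running Σ = (0.240926, -0.000010))
  m=5: (-0.245729, -0.349843) × (-0.000016, -0.000017) = (-0.000002, 0.000010)  (running Σ = (0.240924, 0.000000))
  m=6: (0.099802, 0.223101) × (-0.000001, -0.000000) = (-0.000000, -0.000000)  (running Σ = (0.240924, 0.000000))
Total Σ_m = (0.240924, 0.000000). Multiply by 0.966644: (0.232888, 0.000000). P_6(cos γ) = 0.232888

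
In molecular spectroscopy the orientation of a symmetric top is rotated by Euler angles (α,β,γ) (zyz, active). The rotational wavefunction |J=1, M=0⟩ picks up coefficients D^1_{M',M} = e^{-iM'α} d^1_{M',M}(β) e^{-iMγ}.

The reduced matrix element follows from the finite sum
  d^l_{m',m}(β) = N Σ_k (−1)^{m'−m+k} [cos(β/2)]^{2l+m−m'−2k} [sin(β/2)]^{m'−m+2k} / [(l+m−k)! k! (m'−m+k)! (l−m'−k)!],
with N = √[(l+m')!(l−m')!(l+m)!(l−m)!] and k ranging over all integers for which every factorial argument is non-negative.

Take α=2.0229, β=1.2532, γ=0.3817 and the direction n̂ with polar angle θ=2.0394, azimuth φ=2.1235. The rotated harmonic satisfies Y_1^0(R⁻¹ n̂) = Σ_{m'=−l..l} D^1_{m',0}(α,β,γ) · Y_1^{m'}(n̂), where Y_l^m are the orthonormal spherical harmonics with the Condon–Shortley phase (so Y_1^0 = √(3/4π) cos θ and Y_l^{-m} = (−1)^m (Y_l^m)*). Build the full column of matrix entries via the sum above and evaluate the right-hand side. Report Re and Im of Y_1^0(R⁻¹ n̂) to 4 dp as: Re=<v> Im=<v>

Re=0.3431 Im=0.0000

Need the full column D^1_{m',0} for m'=−1..1 at α=2.0229, β=1.2532, γ=0.3817.
cos(β/2)=0.810026, sin(β/2)=0.586394
d^1_{-1,0}: single k=1 term ⇒ +0.671744;  D = -0.293457+0.604254i
d^1_{0,0}: k∈[0..1] ⇒ +0.656142 -0.343858 = +0.312284;  D = +0.312284+0.000000i
d^1_{1,0}: single k=0 term ⇒ -0.671744;  D = +0.293457+0.604254i
Y_1^{m'}(θ=2.0394,φ=2.1235) and Σ D·Y over m':
  (-0.2935+0.6043i)·(-0.1618-0.2624i)  (+0.3123+0.0000i)·(-0.2207+0.0000i)  (+0.2935+0.6043i)·(+0.1618-0.2624i)
Y_1^0(R⁻¹ n̂) = +0.343123+0.000000i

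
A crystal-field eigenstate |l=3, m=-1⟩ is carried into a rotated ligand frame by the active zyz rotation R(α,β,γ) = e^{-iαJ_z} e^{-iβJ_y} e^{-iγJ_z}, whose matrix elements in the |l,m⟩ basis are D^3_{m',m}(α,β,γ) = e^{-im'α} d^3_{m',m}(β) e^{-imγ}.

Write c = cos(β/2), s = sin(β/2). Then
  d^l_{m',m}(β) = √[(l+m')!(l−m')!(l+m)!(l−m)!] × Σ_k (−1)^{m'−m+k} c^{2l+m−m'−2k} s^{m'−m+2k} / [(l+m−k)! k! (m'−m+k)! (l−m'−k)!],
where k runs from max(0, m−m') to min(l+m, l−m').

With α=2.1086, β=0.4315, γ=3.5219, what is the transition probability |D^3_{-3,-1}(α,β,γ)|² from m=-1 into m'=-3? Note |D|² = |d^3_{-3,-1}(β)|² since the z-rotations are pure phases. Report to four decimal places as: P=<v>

D^3_{-3,-1}(2.1086,0.4315,3.5219) = e^{-i·-3·2.1086}·d^3_{-3,-1}(0.4315)·e^{-i·-1·3.5219}. Compute d first:
With c≡cos(β/2)=0.976816 and s≡sin(β/2)=0.214080, N=[1·720·2·24]^{1/2}=185.903201
The bounds max(0,m−m')=2 and min(l+m,l−m')=2 give 1 term
  k=2: (−1)^0·185.9032/(48)·0.9768^4·0.2141^2 = +0.161603
d^3_{-3,-1}(0.4315) = +0.161603
|D^3_{-3,-1}|² = |d^3_{-3,-1}(β)|² = (+0.161603)² = 0.026116 (the z-rotation phases have unit modulus)

P=0.0261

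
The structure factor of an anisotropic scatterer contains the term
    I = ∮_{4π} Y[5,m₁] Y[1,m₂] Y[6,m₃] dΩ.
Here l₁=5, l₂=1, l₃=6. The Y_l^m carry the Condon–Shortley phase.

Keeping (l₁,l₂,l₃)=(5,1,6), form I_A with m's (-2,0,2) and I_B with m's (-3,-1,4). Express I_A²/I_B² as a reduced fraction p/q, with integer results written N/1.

Shared (l₁,l₂,l₃)=(5,1,6): N and (l;000)² cancel in I_A²/I_B².
A: Δ = 0!·10!·2!/13! = 1/858; Racah Σ t=0..0: t=0:+1/30240 = 1/30240; ⇒ 3j(5 1 6; -2 0 2)² = 16/429, sgn +1
B: Δ = 0!·10!·2!/13! = 1/858; Racah Σ t=0..0: t=0:+1/161280 = 1/161280; ⇒ 3j(5 1 6; -3 -1 4)² = 15/286, sgn +1
I_A²/I_B² = (16/429)/(15/286) = 32/45

32/45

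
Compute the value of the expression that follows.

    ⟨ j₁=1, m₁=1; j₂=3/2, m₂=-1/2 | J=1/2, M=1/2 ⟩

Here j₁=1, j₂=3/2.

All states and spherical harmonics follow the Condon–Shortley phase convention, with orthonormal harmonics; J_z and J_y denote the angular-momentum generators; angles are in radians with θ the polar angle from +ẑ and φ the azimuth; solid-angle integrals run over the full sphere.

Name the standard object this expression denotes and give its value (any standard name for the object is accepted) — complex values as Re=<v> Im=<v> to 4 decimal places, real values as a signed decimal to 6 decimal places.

This is a Clebsch–Gordan (vector-coupling) coefficient.
√[2·2!0!1!/4! · 2!0!1!2!1!0!] = √(2/3)
  +(−1)^0/∏(0,2,0,1,0,0)! = 1/2  (running 1/2)
⟨..|..⟩ = √(2/3)·(1/2) = +0.408248

Clebsch–Gordan coefficient, +√(1/6) ≈ +0.408248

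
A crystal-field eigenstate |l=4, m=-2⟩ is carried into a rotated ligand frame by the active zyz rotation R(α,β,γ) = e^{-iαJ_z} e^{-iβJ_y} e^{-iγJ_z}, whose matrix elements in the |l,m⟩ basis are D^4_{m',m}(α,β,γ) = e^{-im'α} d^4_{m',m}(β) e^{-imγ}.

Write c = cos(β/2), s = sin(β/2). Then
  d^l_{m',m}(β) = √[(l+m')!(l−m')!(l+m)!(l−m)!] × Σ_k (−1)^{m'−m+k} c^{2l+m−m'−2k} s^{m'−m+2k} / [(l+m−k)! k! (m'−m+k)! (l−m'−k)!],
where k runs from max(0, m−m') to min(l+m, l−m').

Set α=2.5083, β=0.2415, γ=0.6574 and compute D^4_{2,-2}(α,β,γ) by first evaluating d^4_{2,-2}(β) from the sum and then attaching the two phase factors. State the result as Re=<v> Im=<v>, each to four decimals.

Re=-0.0026 Im=0.0016

First d^4_{2,-2}(β=0.2415), then the phase factors e^{-i(2)α} and e^{-i(-2)γ}:
With c≡cos(β/2)=0.992719 and s≡sin(β/2)=0.120457, N=[720·2·2·720]^{1/2}=1440.000000
k: max(0,(-2)−(2))=0 … min(4+(-2),4−(2))=2
  k=0: (−1)^4·1440.0000/(96)·0.9927^4·0.1205^4 = +0.003067
  k=1: (−1)^5·1440.0000/(120)·0.9927^2·0.1205^6 = -0.000036
  k=2: (−1)^6·1440.0000/(1440)·0.9927^0·0.1205^8 = +0.000000
d^4_{2,-2}(0.2415) = +0.003067 -0.000036 +0.000000 = +0.003031
Attach z-rotation phases: D = e^{-i(2)(2.5083)}·(+0.003031)·e^{-i(-2)(0.6574)} = -0.002568+0.001611i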